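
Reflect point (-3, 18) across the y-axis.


Reflection rule for y-axis: (-x, y)
(-3, 18) -> (3, 18)

(3, 18)


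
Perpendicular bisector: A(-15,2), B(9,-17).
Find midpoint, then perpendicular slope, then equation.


Midpoint = (-3, -7.5)
Slope of AB = dy/dx = -19/24 = -0.7917
Perp slope = -dx/dy = 24/19 = 1.2632
b = My - (perp slope)*Mx = -7.5 + (24*(-3))/(-19) = -7.5 + 3.7895 = -3.7105

y = 1.2632x - 3.7105


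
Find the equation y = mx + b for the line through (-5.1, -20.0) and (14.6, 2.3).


m = (22.3)/(19.7) = 1.1320
b = y1 - m*x1 = -20.0 - (22.3*(-5.1))/(19.7) = -20.0 + 5.7731 = -14.2269

y = 1.1320x - 14.2269


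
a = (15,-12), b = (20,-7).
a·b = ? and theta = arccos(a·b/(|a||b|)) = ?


a·b = 15*20 - 12*(-7) = 300 + 84 = 384
|a| = sqrt(225+144) = 19.2094
|b| = sqrt(400+49) = 21.1896
cos(theta) = 384/(sqrt(369)*sqrt(449)) = 384/sqrt(165681) = 0.943398
theta = arccos(384/sqrt(165681)) = 19.3698 degrees

a·b = 384, theta = 19.3698 deg


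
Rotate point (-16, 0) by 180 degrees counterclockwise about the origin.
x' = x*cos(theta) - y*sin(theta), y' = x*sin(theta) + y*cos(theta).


cos(180) = -1, sin(180) = 0
x' = -16*(-1) - 0*0 = 16
y' = -16*0 + 0*(-1) = 0

(16, 0)


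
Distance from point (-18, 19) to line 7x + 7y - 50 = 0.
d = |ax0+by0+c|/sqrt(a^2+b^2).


|7*(-18) + 7*19 - 50| = |-43| = 43
sqrt(49 + 49) = sqrt(98) = 9.8995
d = 43/sqrt(98) = 4.3437

4.3437


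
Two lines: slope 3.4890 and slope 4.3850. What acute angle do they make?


m1-m2 = -0.896
1+m1*m2 = 16.299265
tan(theta) = |-0.896/16.299265| = 0.054972
theta = arctan(|-0.896/16.299265|) = 3.1465 degrees (acute angle)

3.1465 degrees


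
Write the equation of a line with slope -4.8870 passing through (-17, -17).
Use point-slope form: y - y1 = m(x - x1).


y + 17 = -4.8870(x + 17)
y = -4.8870x - 17 + 4.8870*(-17)
y = -4.8870x - 100.0790

y = -4.8870x - 100.0790


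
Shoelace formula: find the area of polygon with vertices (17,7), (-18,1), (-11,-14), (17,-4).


sum(xi*y_{i+1}) = 17*1 - 18*(-14) - 11*(-4) + 17*7 = 432
sum(yi*x_{i+1}) = 7*(-18) + 1*(-11) - 14*17 - 4*17 = -443
Area = |432 + 443|/2 = 875/2 = 437.5000

437.5000 sq units


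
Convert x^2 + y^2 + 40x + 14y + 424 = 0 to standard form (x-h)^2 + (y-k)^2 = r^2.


h = -D/2 = -40/2 = -20
k = -E/2 = -14/2 = -7
r^2 = h^2 + k^2 - F = 400 + 49 - 424 = 25
r = 5

Center (-20, -7), radius = 5


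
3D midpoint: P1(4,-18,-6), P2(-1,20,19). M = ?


Mx = (4- 1)/2 = 1.5000
My = (-18+20)/2 = 1.0000
Mz = (-6+19)/2 = 6.5000

M = (1.5000, 1.0000, 6.5000)


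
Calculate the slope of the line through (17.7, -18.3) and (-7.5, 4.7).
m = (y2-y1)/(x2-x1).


dy = 4.7 + 18.3 = 23.0
dx = -7.5 - 17.7 = -25.2
m = 23.0/(-25.2) = -0.9127

m = -0.9127


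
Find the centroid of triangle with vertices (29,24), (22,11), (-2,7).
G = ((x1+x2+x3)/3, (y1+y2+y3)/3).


Gx = (29+22- 2)/3 = 49/3 = 16.3333
Gy = (24+11+7)/3 = 42/3 = 14.0000

G = (16.3333, 14.0000)


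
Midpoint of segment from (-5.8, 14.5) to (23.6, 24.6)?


Mx = (-5.8 + 23.6)/2 = 17.8/2 = 8.9000
My = (14.5 + 24.6)/2 = 39.1/2 = 19.5500

(8.9000, 19.5500)


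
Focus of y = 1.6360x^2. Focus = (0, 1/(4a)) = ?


a = 1.6360
4a = 6.5440
focus = (0, 1/6.5440) = (0, 0.1528)

Focus = (0, 0.1528)


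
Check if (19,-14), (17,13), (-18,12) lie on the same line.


19*(13-12) + 17*(12+ 14) - 18*(-14-13)
= 19 + 442 + 486 = 947

No, not collinear (determinant = 947)


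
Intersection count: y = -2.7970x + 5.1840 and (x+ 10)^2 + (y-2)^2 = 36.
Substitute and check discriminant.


Substitute y = -2.7970x + 5.1840: (x+ 10)^2 + (-2.7970x+5.1840-2)^2 = 36
Expand to Ax^2 + Bx + C = 0, where b-k = 3.184
A = 1+m^2 = 8.823209
B = 2(m(b-k) - h) = 2(-2.7970*3.184 + 10) = 2.188704
C = h^2 + (b-k)^2 - r^2 = 100 + 10.137856 - 36 = 74.137856
disc = B^2-4AC = 4.7904 - 2616.5352 = -2611.7448
disc < 0

0 intersection points


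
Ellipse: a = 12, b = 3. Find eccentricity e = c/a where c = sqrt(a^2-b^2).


c = sqrt(144-9) = sqrt(135) = 11.6190
e = c/a = sqrt(135)/12 = 0.9682

e = 0.9682


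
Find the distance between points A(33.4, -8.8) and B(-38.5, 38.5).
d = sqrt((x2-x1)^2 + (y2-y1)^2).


dx = -38.5 - 33.4 = -71.9
dy = 38.5 + 8.8 = 47.3
d = sqrt(5169.61 + 2237.29) = sqrt(7406.9) = 86.0633

86.0633


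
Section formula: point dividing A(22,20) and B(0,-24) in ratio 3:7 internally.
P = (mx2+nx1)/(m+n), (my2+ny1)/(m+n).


Px = (3*0 + 7*22)/10 = 154/10 = 15.4000
Py = (3*(-24) + 7*20)/10 = 68/10 = 6.8000

P = (15.4000, 6.8000)


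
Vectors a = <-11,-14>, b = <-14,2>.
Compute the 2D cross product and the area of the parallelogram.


cross = -11*2 + 14*(-14) = -22 - 196 = -218
Parallelogram area = |-218| = 218

cross = -218, parallelogram area = 218


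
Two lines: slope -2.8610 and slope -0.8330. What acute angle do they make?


m1-m2 = -2.028
1+m1*m2 = 3.383213
tan(theta) = |-2.028/3.383213| = 0.599430
theta = arctan(|-2.028/3.383213|) = 30.9397 degrees (acute angle)

30.9397 degrees


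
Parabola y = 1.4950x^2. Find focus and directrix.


a = 1.4950
1/(4a) = 0.1672
Focus = (0, 0.1672)
Directrix: y = -0.1672

Focus = (0, 0.1672), Directrix: y = -0.1672


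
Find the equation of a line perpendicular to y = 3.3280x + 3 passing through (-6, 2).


Perpendicular slope = -1/m1 = -1/3.3280 = -0.3005
b2 = y0 - m2*x0 = 2 - 6/3.3280 = 2 - 1.8029 = 0.1971

y = -0.3005x + 0.1971


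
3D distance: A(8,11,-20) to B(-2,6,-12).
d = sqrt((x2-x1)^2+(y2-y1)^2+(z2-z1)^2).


dx=-10, dy=-5, dz=8
d = sqrt(100+25+64) = sqrt(189) = 13.7477

13.7477


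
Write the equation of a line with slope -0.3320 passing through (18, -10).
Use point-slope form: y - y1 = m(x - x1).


y + 10 = -0.3320(x - 18)
y = -0.3320x - 10 + 0.3320*18
y = -0.3320x - 4.0240

y = -0.3320x - 4.0240


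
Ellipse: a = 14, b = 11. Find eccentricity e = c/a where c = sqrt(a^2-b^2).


c = sqrt(196-121) = sqrt(75) = 8.6603
e = c/a = sqrt(75)/14 = 0.6186

e = 0.6186


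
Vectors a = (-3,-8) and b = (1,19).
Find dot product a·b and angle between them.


a·b = -3*1 - 8*19 = -3 - 152 = -155
|a| = sqrt(9+64) = 8.5440
|b| = sqrt(1+361) = 19.0263
cos(theta) = -155/(sqrt(73)*sqrt(362)) = -155/sqrt(26426) = -0.953490
theta = arccos(-155/sqrt(26426)) = 162.4567 degrees

a·b = -155, theta = 162.4567 deg


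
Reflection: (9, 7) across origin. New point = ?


Reflection rule for origin: (-x, -y)
(9, 7) -> (-9, -7)

(-9, -7)


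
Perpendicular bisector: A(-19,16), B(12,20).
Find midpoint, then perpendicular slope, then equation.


Midpoint = (-3.5, 18)
Slope of AB = dy/dx = 4/31 = 0.1290
Perp slope = -dx/dy = -31/4 = -7.7500
b = My - (perp slope)*Mx = 18 + (31*(-3.5))/4 = 18 - 27.1250 = -9.1250

y = -7.7500x - 9.1250


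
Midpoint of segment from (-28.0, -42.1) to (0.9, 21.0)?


Mx = (-28.0 + 0.9)/2 = -27.1/2 = -13.5500
My = (-42.1 + 21.0)/2 = -21.1/2 = -10.5500

(-13.5500, -10.5500)


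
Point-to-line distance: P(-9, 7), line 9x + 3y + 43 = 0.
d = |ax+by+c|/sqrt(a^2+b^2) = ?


|9*(-9) + 3*7 + 43| = |-17| = 17
sqrt(81 + 9) = sqrt(90) = 9.4868
d = 17/sqrt(90) = 1.7920

1.7920


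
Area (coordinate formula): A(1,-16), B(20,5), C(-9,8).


1*(5-8) = -3
20*(8+ 16) = 480
-9*(-16-5) = 189
sum = 666
Area = |666|/2 = 333.0000

333.0000 sq units


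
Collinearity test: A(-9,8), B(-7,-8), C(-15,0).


-9*(-8-0) - 7*(0-8) - 15*(8+ 8)
= 72 + 56 - 240 = -112

No, not collinear (determinant = -112)


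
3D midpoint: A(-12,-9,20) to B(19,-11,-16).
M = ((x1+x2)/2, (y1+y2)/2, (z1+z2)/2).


Mx = (-12+19)/2 = 3.5000
My = (-9- 11)/2 = -10.0000
Mz = (20- 16)/2 = 2.0000

M = (3.5000, -10.0000, 2.0000)


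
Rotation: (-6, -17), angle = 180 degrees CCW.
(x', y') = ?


cos(180) = -1, sin(180) = 0
x' = -6*(-1) + 17*0 = 6
y' = -6*0 - 17*(-1) = 17

(6, 17)


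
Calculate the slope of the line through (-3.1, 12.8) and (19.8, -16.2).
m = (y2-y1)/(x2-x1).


dy = -16.2 - 12.8 = -29.0
dx = 19.8 + 3.1 = 22.9
m = -29.0/22.9 = -1.2664

m = -1.2664


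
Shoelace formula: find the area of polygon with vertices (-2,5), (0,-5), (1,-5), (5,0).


sum(xi*y_{i+1}) = -2*(-5) + 0*(-5) + 1*0 + 5*5 = 35
sum(yi*x_{i+1}) = 5*0 - 5*1 - 5*5 + 0*(-2) = -30
Area = |35 + 30|/2 = 65/2 = 32.5000

32.5000 sq units


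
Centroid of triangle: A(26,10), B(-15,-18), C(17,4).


Gx = (26- 15+17)/3 = 28/3 = 9.3333
Gy = (10- 18+4)/3 = -4/3 = -1.3333

G = (9.3333, -1.3333)


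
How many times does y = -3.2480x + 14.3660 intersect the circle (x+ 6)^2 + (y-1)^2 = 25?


Substitute y = -3.2480x + 14.3660: (x+ 6)^2 + (-3.2480x+14.3660-1)^2 = 25
Expand to Ax^2 + Bx + C = 0, where b-k = 13.366
A = 1+m^2 = 11.549504
B = 2(m(b-k) - h) = 2(-3.2480*13.366 + 6) = -74.825536
C = h^2 + (b-k)^2 - r^2 = 36 + 178.649956 - 25 = 189.649956
disc = B^2-4AC = 5598.8608 - 8761.4517 = -3162.5909
disc < 0

0 intersection points


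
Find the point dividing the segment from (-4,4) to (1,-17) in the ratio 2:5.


Px = (2*1 + 5*(-4))/7 = -18/7 = -2.5714
Py = (2*(-17) + 5*4)/7 = -14/7 = -2.0000

P = (-2.5714, -2.0000)


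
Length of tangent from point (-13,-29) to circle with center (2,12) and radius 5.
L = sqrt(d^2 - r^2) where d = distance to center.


d = sqrt((-13-2)^2 + (-29-12)^2) = sqrt(225+1681) = 43.6578
L = sqrt(1906.0000 - 25) = sqrt(1881.0000) = 43.3705

43.3705


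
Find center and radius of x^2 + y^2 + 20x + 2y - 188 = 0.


h = -D/2 = -20/2 = -10
k = -E/2 = -2/2 = -1
r^2 = h^2 + k^2 - F = 100 + 1 + 188 = 289
r = 17

Center (-10, -1), radius = 17


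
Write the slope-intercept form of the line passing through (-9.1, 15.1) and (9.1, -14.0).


m = (-29.1)/(18.2) = -1.5989
b = y1 - m*x1 = 15.1 - (-29.1*(-9.1))/(18.2) = 15.1 - 14.5500 = 0.5500

y = -1.5989x + 0.5500


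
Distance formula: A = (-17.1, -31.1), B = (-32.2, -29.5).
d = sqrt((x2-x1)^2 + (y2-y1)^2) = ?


dx = -32.2 + 17.1 = -15.1
dy = -29.5 + 31.1 = 1.6
d = sqrt(228.01 + 2.56) = sqrt(230.57) = 15.1845

15.1845


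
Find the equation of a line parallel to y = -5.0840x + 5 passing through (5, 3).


Parallel lines have equal slopes.
m2 = -5.0840
b2 = 3 + 5.0840*5 = 28.4200

y = -5.0840x + 28.4200


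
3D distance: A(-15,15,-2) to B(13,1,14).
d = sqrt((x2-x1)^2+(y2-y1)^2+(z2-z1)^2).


dx=28, dy=-14, dz=16
d = sqrt(784+196+256) = sqrt(1236) = 35.1568

35.1568


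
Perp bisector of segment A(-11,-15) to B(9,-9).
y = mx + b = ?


Midpoint = (-1, -12)
Slope of AB = dy/dx = 6/20 = 0.3000
Perp slope = -dx/dy = -20/6 = -3.3333
b = My - (perp slope)*Mx = -12 + (20*(-1))/6 = -12 - 3.3333 = -15.3333

y = -3.3333x - 15.3333


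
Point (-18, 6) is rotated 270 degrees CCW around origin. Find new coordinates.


cos(270) = 0, sin(270) = -1
x' = -18*0 - 6*(-1) = 6
y' = -18*(-1) + 6*0 = 18

(6, 18)


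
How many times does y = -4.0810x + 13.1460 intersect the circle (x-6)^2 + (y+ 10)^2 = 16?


Substitute y = -4.0810x + 13.1460: (x-6)^2 + (-4.0810x+13.1460+ 10)^2 = 16
Expand to Ax^2 + Bx + C = 0, where b-k = 23.146
A = 1+m^2 = 17.654561
B = 2(m(b-k) - h) = 2(-4.0810*23.146 - 6) = -200.917652
C = h^2 + (b-k)^2 - r^2 = 36 + 535.737316 - 16 = 555.737316
disc = B^2-4AC = 40367.9029 - 39245.1934 = 1122.7095
disc > 0

2 intersection points


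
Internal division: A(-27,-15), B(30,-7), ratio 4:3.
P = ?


Px = (4*30 + 3*(-27))/7 = 39/7 = 5.5714
Py = (4*(-7) + 3*(-15))/7 = -73/7 = -10.4286

P = (5.5714, -10.4286)


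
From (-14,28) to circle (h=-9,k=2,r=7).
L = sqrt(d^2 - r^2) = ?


d = sqrt((-14+ 9)^2 + (28-2)^2) = sqrt(25+676) = 26.4764
L = sqrt(701.0000 - 49) = sqrt(652.0000) = 25.5343

25.5343


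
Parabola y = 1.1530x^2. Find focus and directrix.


a = 1.1530
1/(4a) = 0.2168
Focus = (0, 0.2168)
Directrix: y = -0.2168

Focus = (0, 0.2168), Directrix: y = -0.2168


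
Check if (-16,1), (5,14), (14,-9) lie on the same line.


-16*(14+ 9) + 5*(-9-1) + 14*(1-14)
= -368 - 50 - 182 = -600

No, not collinear (determinant = -600)


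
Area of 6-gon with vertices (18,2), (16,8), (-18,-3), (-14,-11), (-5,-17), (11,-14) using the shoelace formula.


sum(xi*y_{i+1}) = 18*8 + 16*(-3) - 18*(-11) - 14*(-17) - 5*(-14) + 11*2 = 624
sum(yi*x_{i+1}) = 2*16 + 8*(-18) - 3*(-14) - 11*(-5) - 17*11 - 14*18 = -454
Area = |624 + 454|/2 = 1078/2 = 539.0000

539.0000 sq units


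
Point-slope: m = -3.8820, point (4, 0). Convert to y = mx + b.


y - 0 = -3.8820(x - 4)
y = -3.8820x + 0 + 3.8820*4
y = -3.8820x + 15.5280

y = -3.8820x + 15.5280


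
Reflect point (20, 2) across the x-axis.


Reflection rule for x-axis: (x, -y)
(20, 2) -> (20, -2)

(20, -2)


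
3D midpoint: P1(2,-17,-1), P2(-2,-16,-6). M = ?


Mx = (2- 2)/2 = 0
My = (-17- 16)/2 = -16.5000
Mz = (-1- 6)/2 = -3.5000

M = (0, -16.5000, -3.5000)


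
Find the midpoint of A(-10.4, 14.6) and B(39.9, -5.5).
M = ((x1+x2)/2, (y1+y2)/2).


Mx = (-10.4 + 39.9)/2 = 29.5/2 = 14.7500
My = (14.6 - 5.5)/2 = 9.1/2 = 4.5500

(14.7500, 4.5500)


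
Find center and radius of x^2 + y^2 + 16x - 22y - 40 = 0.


h = -D/2 = -16/2 = -8
k = -E/2 = 22/2 = 11
r^2 = h^2 + k^2 - F = 64 + 121 + 40 = 225
r = 15

Center (-8, 11), radius = 15


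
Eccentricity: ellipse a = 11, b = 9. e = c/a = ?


c = sqrt(121-81) = sqrt(40) = 6.3246
e = c/a = sqrt(40)/11 = 0.5750

e = 0.5750


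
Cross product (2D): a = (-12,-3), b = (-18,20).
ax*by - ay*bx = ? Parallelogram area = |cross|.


cross = -12*20 + 3*(-18) = -240 - 54 = -294
Parallelogram area = |-294| = 294

cross = -294, parallelogram area = 294


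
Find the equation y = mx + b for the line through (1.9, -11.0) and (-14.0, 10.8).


m = (21.8)/(-15.9) = -1.3711
b = y1 - m*x1 = -11.0 - (21.8*1.9)/(-15.9) = -11.0 + 2.6050 = -8.3950

y = -1.3711x - 8.3950


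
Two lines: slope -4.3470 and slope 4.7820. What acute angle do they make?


m1-m2 = -9.129
1+m1*m2 = -19.787354
tan(theta) = |-9.129/(-19.787354)| = 0.461355
theta = arctan(|-9.129/(-19.787354)|) = 24.7665 degrees (acute angle)

24.7665 degrees


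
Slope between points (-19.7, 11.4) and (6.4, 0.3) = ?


dy = 0.3 - 11.4 = -11.1
dx = 6.4 + 19.7 = 26.1
m = -11.1/26.1 = -0.4253

m = -0.4253


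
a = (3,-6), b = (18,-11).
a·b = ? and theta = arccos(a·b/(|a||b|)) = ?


a·b = 3*18 - 6*(-11) = 54 + 66 = 120
|a| = sqrt(9+36) = 6.7082
|b| = sqrt(324+121) = 21.0950
cos(theta) = 120/(sqrt(45)*sqrt(445)) = 120/sqrt(20025) = 0.847998
theta = arccos(120/sqrt(20025)) = 32.0054 degrees

a·b = 120, theta = 32.0054 deg


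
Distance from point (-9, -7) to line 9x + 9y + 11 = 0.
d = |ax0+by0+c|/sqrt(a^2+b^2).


|9*(-9) + 9*(-7) + 11| = |-133| = 133
sqrt(81 + 81) = sqrt(162) = 12.7279
d = 133/sqrt(162) = 10.4495

10.4495


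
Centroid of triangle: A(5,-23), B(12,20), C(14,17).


Gx = (5+12+14)/3 = 31/3 = 10.3333
Gy = (-23+20+17)/3 = 14/3 = 4.6667

G = (10.3333, 4.6667)


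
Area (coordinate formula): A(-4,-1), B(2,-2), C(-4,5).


-4*(-2-5) = 28
2*(5+ 1) = 12
-4*(-1+ 2) = -4
sum = 36
Area = |36|/2 = 18.0000

18.0000 sq units


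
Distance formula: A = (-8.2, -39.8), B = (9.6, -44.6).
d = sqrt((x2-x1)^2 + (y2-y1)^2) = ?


dx = 9.6 + 8.2 = 17.8
dy = -44.6 + 39.8 = -4.8
d = sqrt(316.84 + 23.04) = sqrt(339.88) = 18.4358

18.4358


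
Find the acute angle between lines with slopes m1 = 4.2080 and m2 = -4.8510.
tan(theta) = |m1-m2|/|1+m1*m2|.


m1-m2 = 9.059
1+m1*m2 = -19.413008
tan(theta) = |9.059/(-19.413008)| = 0.466646
theta = arctan(|9.059/(-19.413008)|) = 25.0159 degrees (acute angle)

25.0159 degrees


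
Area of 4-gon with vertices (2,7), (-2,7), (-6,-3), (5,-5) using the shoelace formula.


sum(xi*y_{i+1}) = 2*7 - 2*(-3) - 6*(-5) + 5*7 = 85
sum(yi*x_{i+1}) = 7*(-2) + 7*(-6) - 3*5 - 5*2 = -81
Area = |85 + 81|/2 = 166/2 = 83.0000

83.0000 sq units


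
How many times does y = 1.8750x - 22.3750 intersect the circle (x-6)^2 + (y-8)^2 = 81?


Substitute y = 1.8750x - 22.3750: (x-6)^2 + (1.8750x- 22.3750-8)^2 = 81
Expand to Ax^2 + Bx + C = 0, where b-k = -30.375
A = 1+m^2 = 4.515625
B = 2(m(b-k) - h) = 2(1.8750*(-30.375) - 6) = -125.90625
C = h^2 + (b-k)^2 - r^2 = 36 + 922.640625 - 81 = 877.640625
disc = B^2-4AC = 15852.3838 - 15852.3838 = 0
disc = 0

1 intersection point (tangent)


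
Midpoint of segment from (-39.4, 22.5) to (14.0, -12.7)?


Mx = (-39.4 + 14.0)/2 = -25.4/2 = -12.7000
My = (22.5 - 12.7)/2 = 9.8/2 = 4.9000

(-12.7000, 4.9000)


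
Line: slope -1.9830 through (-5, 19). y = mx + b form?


y - 19 = -1.9830(x + 5)
y = -1.9830x + 19 + 1.9830*(-5)
y = -1.9830x + 9.0850

y = -1.9830x + 9.0850


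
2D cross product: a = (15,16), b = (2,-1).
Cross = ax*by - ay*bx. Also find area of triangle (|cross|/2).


cross = 15*(-1) - 16*2 = -15 - 32 = -47
Triangle area = |-47|/2 = 47/2 = 23.5000

cross = -47, triangle area = 23.5000


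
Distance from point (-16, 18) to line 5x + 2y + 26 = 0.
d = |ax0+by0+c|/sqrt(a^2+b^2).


|5*(-16) + 2*18 + 26| = |-18| = 18
sqrt(25 + 4) = sqrt(29) = 5.3852
d = 18/sqrt(29) = 3.3425

3.3425


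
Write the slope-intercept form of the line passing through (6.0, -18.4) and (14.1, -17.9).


m = (0.5)/(8.1) = 0.0617
b = y1 - m*x1 = -18.4 - (0.5*6.0)/(8.1) = -18.4 - 0.3704 = -18.7704

y = 0.0617x - 18.7704


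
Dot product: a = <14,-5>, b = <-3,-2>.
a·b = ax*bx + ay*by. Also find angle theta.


a·b = 14*(-3) - 5*(-2) = -42 + 10 = -32
|a| = sqrt(196+25) = 14.8661
|b| = sqrt(9+4) = 3.6056
cos(theta) = -32/(sqrt(221)*sqrt(13)) = -32/sqrt(2873) = -0.597011
theta = arccos(-32/sqrt(2873)) = 126.6561 degrees

a·b = -32, theta = 126.6561 deg


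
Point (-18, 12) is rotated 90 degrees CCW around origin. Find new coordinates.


cos(90) = 0, sin(90) = 1
x' = -18*0 - 12*1 = -12
y' = -18*1 + 12*0 = -18

(-12, -18)


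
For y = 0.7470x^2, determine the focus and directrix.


a = 0.7470
1/(4a) = 0.3347
Focus = (0, 0.3347)
Directrix: y = -0.3347

Focus = (0, 0.3347), Directrix: y = -0.3347


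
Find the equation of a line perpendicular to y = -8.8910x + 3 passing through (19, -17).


Perpendicular slope = -1/m1 = -1/(-8.8910) = 0.1125
b2 = y0 - m2*x0 = -17 + 19/(-8.8910) = -17 - 2.1370 = -19.1370

y = 0.1125x - 19.1370


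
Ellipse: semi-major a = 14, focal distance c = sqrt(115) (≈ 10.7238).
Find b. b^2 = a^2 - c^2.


b^2 = 14^2 - (sqrt(115))^2 = 196 - 115 = 81
b = sqrt(81) = 9

b = 9


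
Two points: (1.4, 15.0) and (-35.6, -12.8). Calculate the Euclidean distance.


dx = -35.6 - 1.4 = -37.0
dy = -12.8 - 15.0 = -27.8
d = sqrt(1369.0 + 772.84) = sqrt(2141.84) = 46.2800

46.2800


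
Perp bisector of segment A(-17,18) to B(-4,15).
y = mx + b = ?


Midpoint = (-10.5, 16.5)
Slope of AB = dy/dx = -3/13 = -0.2308
Perp slope = -dx/dy = 13/3 = 4.3333
b = My - (perp slope)*Mx = 16.5 + (13*(-10.5))/(-3) = 16.5 + 45.5000 = 62.0000

y = 4.3333x + 62.0000


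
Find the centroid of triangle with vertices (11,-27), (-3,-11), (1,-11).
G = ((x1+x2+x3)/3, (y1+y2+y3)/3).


Gx = (11- 3+1)/3 = 9/3 = 3.0000
Gy = (-27- 11- 11)/3 = -49/3 = -16.3333

G = (3.0000, -16.3333)


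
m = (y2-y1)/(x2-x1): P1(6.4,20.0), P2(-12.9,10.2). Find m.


dy = 10.2 - 20.0 = -9.8
dx = -12.9 - 6.4 = -19.3
m = -9.8/(-19.3) = 0.5078

m = 0.5078


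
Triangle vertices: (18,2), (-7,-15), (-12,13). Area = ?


18*(-15-13) = -504
-7*(13-2) = -77
-12*(2+ 15) = -204
sum = -785
Area = |-785|/2 = 392.5000

392.5000 sq units


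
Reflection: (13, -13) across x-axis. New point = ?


Reflection rule for x-axis: (x, -y)
(13, -13) -> (13, 13)

(13, 13)


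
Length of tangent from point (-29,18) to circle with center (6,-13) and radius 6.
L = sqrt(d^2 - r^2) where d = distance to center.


d = sqrt((-29-6)^2 + (18+ 13)^2) = sqrt(1225+961) = 46.7547
L = sqrt(2186.0000 - 36) = sqrt(2150.0000) = 46.3681

46.3681


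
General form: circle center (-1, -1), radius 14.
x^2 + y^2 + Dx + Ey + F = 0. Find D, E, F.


(x+ 1)^2 + (y+ 1)^2 = 14^2
D = -2h = 2, E = -2k = 2
F = h^2+k^2-r^2 = 1+1-196 = -194

D = 2, E = 2, F = -194


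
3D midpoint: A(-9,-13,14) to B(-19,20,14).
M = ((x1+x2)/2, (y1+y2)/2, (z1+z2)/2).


Mx = (-9- 19)/2 = -14.0000
My = (-13+20)/2 = 3.5000
Mz = (14+14)/2 = 14.0000

M = (-14.0000, 3.5000, 14.0000)


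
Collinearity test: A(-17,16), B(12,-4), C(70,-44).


-17*(-4+ 44) + 12*(-44-16) + 70*(16+ 4)
= -680 - 720 + 1400 = 0

Yes, collinear (determinant = 0)


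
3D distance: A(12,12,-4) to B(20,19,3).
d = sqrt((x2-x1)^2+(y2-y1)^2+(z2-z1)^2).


dx=8, dy=7, dz=7
d = sqrt(64+49+49) = sqrt(162) = 12.7279

12.7279


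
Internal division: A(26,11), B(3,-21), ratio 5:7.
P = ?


Px = (5*3 + 7*26)/12 = 197/12 = 16.4167
Py = (5*(-21) + 7*11)/12 = -28/12 = -2.3333

P = (16.4167, -2.3333)


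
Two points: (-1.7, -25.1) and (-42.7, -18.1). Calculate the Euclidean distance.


dx = -42.7 + 1.7 = -41.0
dy = -18.1 + 25.1 = 7.0
d = sqrt(1681.0 + 49.0) = sqrt(1730.0) = 41.5933

41.5933


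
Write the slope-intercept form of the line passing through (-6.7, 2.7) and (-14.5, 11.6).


m = (8.9)/(-7.8) = -1.1410
b = y1 - m*x1 = 2.7 - (8.9*(-6.7))/(-7.8) = 2.7 - 7.6449 = -4.9449

y = -1.1410x - 4.9449


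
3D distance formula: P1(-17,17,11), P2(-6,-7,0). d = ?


dx=11, dy=-24, dz=-11
d = sqrt(121+576+121) = sqrt(818) = 28.6007

28.6007


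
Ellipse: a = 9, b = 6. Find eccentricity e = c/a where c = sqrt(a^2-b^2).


c = sqrt(81-36) = sqrt(45) = 6.7082
e = c/a = sqrt(45)/9 = 0.7454

e = 0.7454


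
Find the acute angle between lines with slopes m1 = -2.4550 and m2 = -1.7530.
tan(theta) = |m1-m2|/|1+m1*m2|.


m1-m2 = -0.702
1+m1*m2 = 5.303615
tan(theta) = |-0.702/5.303615| = 0.132363
theta = arctan(|-0.702/5.303615|) = 7.5400 degrees (acute angle)

7.5400 degrees


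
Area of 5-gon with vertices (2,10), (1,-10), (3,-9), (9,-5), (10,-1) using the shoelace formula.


sum(xi*y_{i+1}) = 2*(-10) + 1*(-9) + 3*(-5) + 9*(-1) + 10*10 = 47
sum(yi*x_{i+1}) = 10*1 - 10*3 - 9*9 - 5*10 - 1*2 = -153
Area = |47 + 153|/2 = 200/2 = 100.0000

100.0000 sq units


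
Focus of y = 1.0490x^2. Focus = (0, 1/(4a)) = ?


a = 1.0490
4a = 4.1960
focus = (0, 1/4.1960) = (0, 0.2383)

Focus = (0, 0.2383)


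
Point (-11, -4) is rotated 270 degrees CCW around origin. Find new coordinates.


cos(270) = 0, sin(270) = -1
x' = -11*0 + 4*(-1) = -4
y' = -11*(-1) - 4*0 = 11

(-4, 11)


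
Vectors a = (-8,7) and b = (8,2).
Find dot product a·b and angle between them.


a·b = -8*8 + 7*2 = -64 + 14 = -50
|a| = sqrt(64+49) = 10.6301
|b| = sqrt(64+4) = 8.2462
cos(theta) = -50/(sqrt(113)*sqrt(68)) = -50/sqrt(7684) = -0.570396
theta = arccos(-50/sqrt(7684)) = 124.7778 degrees

a·b = -50, theta = 124.7778 deg


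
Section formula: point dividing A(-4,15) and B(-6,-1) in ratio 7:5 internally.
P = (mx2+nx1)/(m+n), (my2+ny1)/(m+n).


Px = (7*(-6) + 5*(-4))/12 = -62/12 = -5.1667
Py = (7*(-1) + 5*15)/12 = 68/12 = 5.6667

P = (-5.1667, 5.6667)


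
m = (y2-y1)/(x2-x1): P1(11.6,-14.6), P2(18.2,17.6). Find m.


dy = 17.6 + 14.6 = 32.2
dx = 18.2 - 11.6 = 6.6
m = 32.2/6.6 = 4.8788

m = 4.8788


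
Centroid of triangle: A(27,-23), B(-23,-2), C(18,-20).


Gx = (27- 23+18)/3 = 22/3 = 7.3333
Gy = (-23- 2- 20)/3 = -45/3 = -15.0000

G = (7.3333, -15.0000)


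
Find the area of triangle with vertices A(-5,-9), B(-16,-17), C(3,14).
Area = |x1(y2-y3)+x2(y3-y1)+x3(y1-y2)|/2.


-5*(-17-14) = 155
-16*(14+ 9) = -368
3*(-9+ 17) = 24
sum = -189
Area = |-189|/2 = 94.5000

94.5000 sq units


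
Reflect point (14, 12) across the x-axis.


Reflection rule for x-axis: (x, -y)
(14, 12) -> (14, -12)

(14, -12)


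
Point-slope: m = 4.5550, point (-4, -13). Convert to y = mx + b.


y + 13 = 4.5550(x + 4)
y = 4.5550x - 13 - 4.5550*(-4)
y = 4.5550x + 5.2200

y = 4.5550x + 5.2200


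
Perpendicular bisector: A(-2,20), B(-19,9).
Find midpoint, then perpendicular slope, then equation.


Midpoint = (-10.5, 14.5)
Slope of AB = dy/dx = -11/(-17) = 0.6471
Perp slope = -dx/dy = -17/11 = -1.5455
b = My - (perp slope)*Mx = 14.5 + (-17*(-10.5))/(-11) = 14.5 - 16.2273 = -1.7273

y = -1.5455x - 1.7273


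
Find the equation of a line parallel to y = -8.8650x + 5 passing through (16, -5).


Parallel lines have equal slopes.
m2 = -8.8650
b2 = -5 + 8.8650*16 = 136.8400

y = -8.8650x + 136.8400


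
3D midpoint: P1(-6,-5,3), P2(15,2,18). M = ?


Mx = (-6+15)/2 = 4.5000
My = (-5+2)/2 = -1.5000
Mz = (3+18)/2 = 10.5000

M = (4.5000, -1.5000, 10.5000)


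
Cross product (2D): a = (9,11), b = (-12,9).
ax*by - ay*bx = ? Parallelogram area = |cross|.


cross = 9*9 - 11*(-12) = 81 + 132 = 213
Parallelogram area = |213| = 213

cross = 213, parallelogram area = 213


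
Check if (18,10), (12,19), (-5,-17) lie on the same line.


18*(19+ 17) + 12*(-17-10) - 5*(10-19)
= 648 - 324 + 45 = 369

No, not collinear (determinant = 369)


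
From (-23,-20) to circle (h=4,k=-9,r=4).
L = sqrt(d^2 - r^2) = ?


d = sqrt((-23-4)^2 + (-20+ 9)^2) = sqrt(729+121) = 29.1548
L = sqrt(850.0000 - 16) = sqrt(834.0000) = 28.8791

28.8791


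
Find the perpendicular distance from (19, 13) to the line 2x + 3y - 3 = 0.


|2*19 + 3*13 - 3| = |74| = 74
sqrt(4 + 9) = sqrt(13) = 3.6056
d = 74/sqrt(13) = 20.5239

20.5239


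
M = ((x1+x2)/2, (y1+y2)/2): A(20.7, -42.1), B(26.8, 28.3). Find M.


Mx = (20.7 + 26.8)/2 = 47.5/2 = 23.7500
My = (-42.1 + 28.3)/2 = -13.8/2 = -6.9000

(23.7500, -6.9000)


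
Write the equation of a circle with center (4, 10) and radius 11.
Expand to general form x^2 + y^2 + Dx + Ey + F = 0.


(x-4)^2 + (y-10)^2 = 11^2
D = -2h = -8, E = -2k = -20
F = h^2+k^2-r^2 = 16+100-121 = -5

x^2 + y^2 - 8x - 20y - 5 = 0


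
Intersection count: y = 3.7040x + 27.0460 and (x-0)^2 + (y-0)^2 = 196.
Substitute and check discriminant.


Substitute y = 3.7040x + 27.0460: (x-0)^2 + (3.7040x+27.0460-0)^2 = 196
Expand to Ax^2 + Bx + C = 0, where b-k = 27.046
A = 1+m^2 = 14.719616
B = 2(m(b-k) - h) = 2(3.7040*27.046 - 0) = 200.356768
C = h^2 + (b-k)^2 - r^2 = 0 + 731.486116 - 196 = 535.486116
disc = B^2-4AC = 40142.8345 - 31528.6000 = 8614.2345
disc > 0

2 intersection points


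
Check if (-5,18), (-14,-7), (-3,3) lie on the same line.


-5*(-7-3) - 14*(3-18) - 3*(18+ 7)
= 50 + 210 - 75 = 185

No, not collinear (determinant = 185)


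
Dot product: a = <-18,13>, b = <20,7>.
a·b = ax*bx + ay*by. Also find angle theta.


a·b = -18*20 + 13*7 = -360 + 91 = -269
|a| = sqrt(324+169) = 22.2036
|b| = sqrt(400+49) = 21.1896
cos(theta) = -269/(sqrt(493)*sqrt(449)) = -269/sqrt(221357) = -0.571749
theta = arccos(-269/sqrt(221357)) = 124.8723 degrees

a·b = -269, theta = 124.8723 deg


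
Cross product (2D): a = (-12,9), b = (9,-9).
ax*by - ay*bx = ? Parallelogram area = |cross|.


cross = -12*(-9) - 9*9 = 108 - 81 = 27
Parallelogram area = |27| = 27

cross = 27, parallelogram area = 27


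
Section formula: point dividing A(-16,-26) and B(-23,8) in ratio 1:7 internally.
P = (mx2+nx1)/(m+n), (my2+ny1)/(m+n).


Px = (1*(-23) + 7*(-16))/8 = -135/8 = -16.8750
Py = (1*8 + 7*(-26))/8 = -174/8 = -21.7500

P = (-16.8750, -21.7500)


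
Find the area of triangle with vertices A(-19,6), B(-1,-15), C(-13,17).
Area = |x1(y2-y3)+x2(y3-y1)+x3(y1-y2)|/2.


-19*(-15-17) = 608
-1*(17-6) = -11
-13*(6+ 15) = -273
sum = 324
Area = |324|/2 = 162.0000

162.0000 sq units


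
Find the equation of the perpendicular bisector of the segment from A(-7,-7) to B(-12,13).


Midpoint = (-9.5, 3)
Slope of AB = dy/dx = 20/(-5) = -4.0000
Perp slope = -dx/dy = 5/20 = 0.2500
b = My - (perp slope)*Mx = 3 + (-5*(-9.5))/20 = 3 + 2.3750 = 5.3750

y = 0.2500x + 5.3750


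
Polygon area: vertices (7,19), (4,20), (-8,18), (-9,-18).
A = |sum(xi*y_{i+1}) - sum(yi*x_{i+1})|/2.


sum(xi*y_{i+1}) = 7*20 + 4*18 - 8*(-18) - 9*19 = 185
sum(yi*x_{i+1}) = 19*4 + 20*(-8) + 18*(-9) - 18*7 = -372
Area = |185 + 372|/2 = 557/2 = 278.5000

278.5000 sq units


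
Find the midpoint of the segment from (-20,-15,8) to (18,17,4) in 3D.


Mx = (-20+18)/2 = -1.0000
My = (-15+17)/2 = 1.0000
Mz = (8+4)/2 = 6.0000

M = (-1.0000, 1.0000, 6.0000)


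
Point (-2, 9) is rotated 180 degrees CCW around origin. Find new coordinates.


cos(180) = -1, sin(180) = 0
x' = -2*(-1) - 9*0 = 2
y' = -2*0 + 9*(-1) = -9

(2, -9)


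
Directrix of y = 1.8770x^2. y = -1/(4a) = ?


a = 1.8770
1/(4a) = 0.1332
directrix: y = -0.1332 = -0.1332

y = -0.1332


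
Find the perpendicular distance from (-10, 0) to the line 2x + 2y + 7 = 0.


|2*(-10) + 2*0 + 7| = |-13| = 13
sqrt(4 + 4) = sqrt(8) = 2.8284
d = 13/sqrt(8) = 4.5962

4.5962


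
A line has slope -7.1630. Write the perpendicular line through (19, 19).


Perpendicular slope = -1/m1 = -1/(-7.1630) = 0.1396
b2 = y0 - m2*x0 = 19 + 19/(-7.1630) = 19 - 2.6525 = 16.3475

y = 0.1396x + 16.3475


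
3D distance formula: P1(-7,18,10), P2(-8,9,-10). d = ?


dx=-1, dy=-9, dz=-20
d = sqrt(1+81+400) = sqrt(482) = 21.9545

21.9545


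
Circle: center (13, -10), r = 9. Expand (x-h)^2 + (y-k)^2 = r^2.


(x-13)^2 + (y+ 10)^2 = 9^2
D = -2h = -26, E = -2k = 20
F = h^2+k^2-r^2 = 169+100-81 = 188

x^2 + y^2 - 26x + 20y + 188 = 0


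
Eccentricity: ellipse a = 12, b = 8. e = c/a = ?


c = sqrt(144-64) = sqrt(80) = 8.9443
e = c/a = sqrt(80)/12 = 0.7454

e = 0.7454


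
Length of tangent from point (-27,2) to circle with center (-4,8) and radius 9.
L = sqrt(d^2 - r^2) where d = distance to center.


d = sqrt((-27+ 4)^2 + (2-8)^2) = sqrt(529+36) = 23.7697
L = sqrt(565.0000 - 81) = sqrt(484.0000) = 22.0000

22.0000


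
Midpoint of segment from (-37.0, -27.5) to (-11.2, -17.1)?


Mx = (-37.0 - 11.2)/2 = -48.2/2 = -24.1000
My = (-27.5 - 17.1)/2 = -44.6/2 = -22.3000

(-24.1000, -22.3000)


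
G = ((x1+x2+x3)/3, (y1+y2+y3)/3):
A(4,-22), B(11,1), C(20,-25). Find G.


Gx = (4+11+20)/3 = 35/3 = 11.6667
Gy = (-22+1- 25)/3 = -46/3 = -15.3333

G = (11.6667, -15.3333)


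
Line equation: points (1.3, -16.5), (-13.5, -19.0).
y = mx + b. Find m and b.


m = (-2.5)/(-14.8) = 0.1689
b = y1 - m*x1 = -16.5 - (-2.5*1.3)/(-14.8) = -16.5 - 0.2196 = -16.7196

y = 0.1689x - 16.7196


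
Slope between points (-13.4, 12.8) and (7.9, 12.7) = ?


dy = 12.7 - 12.8 = -0.1
dx = 7.9 + 13.4 = 21.3
m = -0.1/21.3 = -0.0047

m = -0.0047


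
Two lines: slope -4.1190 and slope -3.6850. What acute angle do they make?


m1-m2 = -0.434
1+m1*m2 = 16.178515
tan(theta) = |-0.434/16.178515| = 0.026826
theta = arctan(|-0.434/16.178515|) = 1.5366 degrees (acute angle)

1.5366 degrees


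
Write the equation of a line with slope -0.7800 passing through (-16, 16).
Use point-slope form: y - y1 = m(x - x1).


y - 16 = -0.7800(x + 16)
y = -0.7800x + 16 + 0.7800*(-16)
y = -0.7800x + 3.5200

y = -0.7800x + 3.5200


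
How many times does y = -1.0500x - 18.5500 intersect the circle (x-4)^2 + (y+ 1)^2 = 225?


Substitute y = -1.0500x - 18.5500: (x-4)^2 + (-1.0500x- 18.5500+ 1)^2 = 225
Expand to Ax^2 + Bx + C = 0, where b-k = -17.55
A = 1+m^2 = 2.1025
B = 2(m(b-k) - h) = 2(-1.0500*(-17.55) - 4) = 28.855
C = h^2 + (b-k)^2 - r^2 = 16 + 308.0025 - 225 = 99.0025
disc = B^2-4AC = 832.6110 - 832.6110 = 0
disc = 0

1 intersection point (tangent)


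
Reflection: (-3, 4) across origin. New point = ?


Reflection rule for origin: (-x, -y)
(-3, 4) -> (3, -4)

(3, -4)


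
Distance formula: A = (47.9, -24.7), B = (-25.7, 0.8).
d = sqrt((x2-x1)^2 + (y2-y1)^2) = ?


dx = -25.7 - 47.9 = -73.6
dy = 0.8 + 24.7 = 25.5
d = sqrt(5416.96 + 650.25) = sqrt(6067.21) = 77.8923

77.8923


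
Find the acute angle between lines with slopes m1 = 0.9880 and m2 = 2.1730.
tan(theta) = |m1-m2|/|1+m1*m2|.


m1-m2 = -1.185
1+m1*m2 = 3.146924
tan(theta) = |-1.185/3.146924| = 0.376558
theta = arctan(|-1.185/3.146924|) = 20.6343 degrees (acute angle)

20.6343 degrees


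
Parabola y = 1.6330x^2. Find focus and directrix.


a = 1.6330
1/(4a) = 0.1531
Focus = (0, 0.1531)
Directrix: y = -0.1531

Focus = (0, 0.1531), Directrix: y = -0.1531


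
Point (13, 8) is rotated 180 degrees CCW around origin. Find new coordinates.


cos(180) = -1, sin(180) = 0
x' = 13*(-1) - 8*0 = -13
y' = 13*0 + 8*(-1) = -8

(-13, -8)


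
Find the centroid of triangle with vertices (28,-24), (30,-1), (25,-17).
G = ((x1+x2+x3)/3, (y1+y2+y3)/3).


Gx = (28+30+25)/3 = 83/3 = 27.6667
Gy = (-24- 1- 17)/3 = -42/3 = -14.0000

G = (27.6667, -14.0000)


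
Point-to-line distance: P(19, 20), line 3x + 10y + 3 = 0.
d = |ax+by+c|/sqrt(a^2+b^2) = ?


|3*19 + 10*20 + 3| = |260| = 260
sqrt(9 + 100) = sqrt(109) = 10.4403
d = 260/sqrt(109) = 24.9035

24.9035


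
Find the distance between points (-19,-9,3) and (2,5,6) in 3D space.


dx=21, dy=14, dz=3
d = sqrt(441+196+9) = sqrt(646) = 25.4165

25.4165


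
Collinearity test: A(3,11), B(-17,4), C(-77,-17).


3*(4+ 17) - 17*(-17-11) - 77*(11-4)
= 63 + 476 - 539 = 0

Yes, collinear (determinant = 0)


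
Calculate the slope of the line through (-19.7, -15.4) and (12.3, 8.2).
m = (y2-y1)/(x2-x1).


dy = 8.2 + 15.4 = 23.6
dx = 12.3 + 19.7 = 32.0
m = 23.6/32.0 = 0.7375

m = 0.7375


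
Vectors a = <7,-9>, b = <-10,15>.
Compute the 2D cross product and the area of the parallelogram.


cross = 7*15 + 9*(-10) = 105 - 90 = 15
Parallelogram area = |15| = 15

cross = 15, parallelogram area = 15


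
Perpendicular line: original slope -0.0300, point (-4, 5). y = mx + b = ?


Perpendicular slope = -1/m1 = -1/(-0.0300) = 33.3333
b2 = y0 - m2*x0 = 5 - 4/(-0.0300) = 5 + 133.3333 = 138.3333

y = 33.3333x + 138.3333


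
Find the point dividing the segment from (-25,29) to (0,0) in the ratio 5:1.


Px = (5*0 + 1*(-25))/6 = -25/6 = -4.1667
Py = (5*0 + 1*29)/6 = 29/6 = 4.8333

P = (-4.1667, 4.8333)


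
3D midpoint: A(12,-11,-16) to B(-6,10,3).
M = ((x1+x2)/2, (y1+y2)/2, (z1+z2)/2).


Mx = (12- 6)/2 = 3.0000
My = (-11+10)/2 = -0.5000
Mz = (-16+3)/2 = -6.5000

M = (3.0000, -0.5000, -6.5000)


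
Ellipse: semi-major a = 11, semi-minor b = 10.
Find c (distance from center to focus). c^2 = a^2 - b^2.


c^2 = 11^2 - 10^2 = 121 - 100 = 21
c = sqrt(21) = 4.5826

c = 4.5826


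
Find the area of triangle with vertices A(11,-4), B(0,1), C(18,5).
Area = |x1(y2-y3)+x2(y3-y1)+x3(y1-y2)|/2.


11*(1-5) = -44
0*(5+ 4) = 0
18*(-4-1) = -90
sum = -134
Area = |-134|/2 = 67.0000

67.0000 sq units


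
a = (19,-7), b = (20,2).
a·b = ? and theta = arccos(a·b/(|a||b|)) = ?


a·b = 19*20 - 7*2 = 380 - 14 = 366
|a| = sqrt(361+49) = 20.2485
|b| = sqrt(400+4) = 20.0998
cos(theta) = 366/(sqrt(410)*sqrt(404)) = 366/sqrt(165640) = 0.899287
theta = arccos(366/sqrt(165640)) = 25.9355 degrees

a·b = 366, theta = 25.9355 deg


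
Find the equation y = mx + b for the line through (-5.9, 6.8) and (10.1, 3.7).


m = (-3.1)/(16.0) = -0.1937
b = y1 - m*x1 = 6.8 - (-3.1*(-5.9))/(16.0) = 6.8 - 1.1431 = 5.6569

y = -0.1937x + 5.6569


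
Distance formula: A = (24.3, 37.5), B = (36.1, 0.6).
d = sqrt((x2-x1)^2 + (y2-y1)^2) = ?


dx = 36.1 - 24.3 = 11.8
dy = 0.6 - 37.5 = -36.9
d = sqrt(139.24 + 1361.61) = sqrt(1500.85) = 38.7408

38.7408


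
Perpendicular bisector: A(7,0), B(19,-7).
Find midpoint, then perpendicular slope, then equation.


Midpoint = (13, -3.5)
Slope of AB = dy/dx = -7/12 = -0.5833
Perp slope = -dx/dy = 12/7 = 1.7143
b = My - (perp slope)*Mx = -3.5 + (12*13)/(-7) = -3.5 - 22.2857 = -25.7857

y = 1.7143x - 25.7857


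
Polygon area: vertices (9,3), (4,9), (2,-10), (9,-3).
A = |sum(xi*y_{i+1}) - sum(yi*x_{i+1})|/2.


sum(xi*y_{i+1}) = 9*9 + 4*(-10) + 2*(-3) + 9*3 = 62
sum(yi*x_{i+1}) = 3*4 + 9*2 - 10*9 - 3*9 = -87
Area = |62 + 87|/2 = 149/2 = 74.5000

74.5000 sq units


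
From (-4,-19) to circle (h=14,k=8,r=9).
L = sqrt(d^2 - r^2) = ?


d = sqrt((-4-14)^2 + (-19-8)^2) = sqrt(324+729) = 32.4500
L = sqrt(1053.0000 - 81) = sqrt(972.0000) = 31.1769

31.1769


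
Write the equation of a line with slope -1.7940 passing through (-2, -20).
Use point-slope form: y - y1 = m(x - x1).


y + 20 = -1.7940(x + 2)
y = -1.7940x - 20 + 1.7940*(-2)
y = -1.7940x - 23.5880

y = -1.7940x - 23.5880


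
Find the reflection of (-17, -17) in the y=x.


Reflection rule for y=x: (y, x)
(-17, -17) -> (-17, -17)

(-17, -17)


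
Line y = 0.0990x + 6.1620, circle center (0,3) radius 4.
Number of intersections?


Substitute y = 0.0990x + 6.1620: (x-0)^2 + (0.0990x+6.1620-3)^2 = 16
Expand to Ax^2 + Bx + C = 0, where b-k = 3.162
A = 1+m^2 = 1.009801
B = 2(m(b-k) - h) = 2(0.0990*3.162 - 0) = 0.626076
C = h^2 + (b-k)^2 - r^2 = 0 + 9.998244 - 16 = -6.001756
disc = B^2-4AC = 0.3920 + 24.2423 = 24.6343
disc > 0

2 intersection points


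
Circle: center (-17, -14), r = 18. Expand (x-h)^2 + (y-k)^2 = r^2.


(x+ 17)^2 + (y+ 14)^2 = 18^2
D = -2h = 34, E = -2k = 28
F = h^2+k^2-r^2 = 289+196-324 = 161

x^2 + y^2 + 34x + 28y + 161 = 0


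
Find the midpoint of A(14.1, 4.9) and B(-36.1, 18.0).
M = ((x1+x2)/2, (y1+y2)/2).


Mx = (14.1 - 36.1)/2 = -22.0/2 = -11.0000
My = (4.9 + 18.0)/2 = 22.9/2 = 11.4500

(-11.0000, 11.4500)


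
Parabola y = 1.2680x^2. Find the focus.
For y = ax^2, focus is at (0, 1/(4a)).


a = 1.2680
4a = 5.0720
focus = (0, 1/5.0720) = (0, 0.1972)

Focus = (0, 0.1972)


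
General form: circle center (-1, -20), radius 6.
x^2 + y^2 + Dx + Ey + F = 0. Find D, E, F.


(x+ 1)^2 + (y+ 20)^2 = 6^2
D = -2h = 2, E = -2k = 40
F = h^2+k^2-r^2 = 1+400-36 = 365

D = 2, E = 40, F = 365


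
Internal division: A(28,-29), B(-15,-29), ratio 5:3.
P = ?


Px = (5*(-15) + 3*28)/8 = 9/8 = 1.1250
Py = (5*(-29) + 3*(-29))/8 = -232/8 = -29.0000

P = (1.1250, -29.0000)


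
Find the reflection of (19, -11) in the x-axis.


Reflection rule for x-axis: (x, -y)
(19, -11) -> (19, 11)

(19, 11)


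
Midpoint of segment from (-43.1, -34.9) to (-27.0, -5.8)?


Mx = (-43.1 - 27.0)/2 = -70.1/2 = -35.0500
My = (-34.9 - 5.8)/2 = -40.7/2 = -20.3500

(-35.0500, -20.3500)


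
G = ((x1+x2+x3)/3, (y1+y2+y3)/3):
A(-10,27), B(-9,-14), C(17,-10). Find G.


Gx = (-10- 9+17)/3 = -2/3 = -0.6667
Gy = (27- 14- 10)/3 = 3/3 = 1.0000

G = (-0.6667, 1.0000)


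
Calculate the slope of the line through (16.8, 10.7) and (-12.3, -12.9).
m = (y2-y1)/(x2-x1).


dy = -12.9 - 10.7 = -23.6
dx = -12.3 - 16.8 = -29.1
m = -23.6/(-29.1) = 0.8110

m = 0.8110


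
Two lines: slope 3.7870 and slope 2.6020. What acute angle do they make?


m1-m2 = 1.185
1+m1*m2 = 10.853774
tan(theta) = |1.185/10.853774| = 0.109179
theta = arctan(|1.185/10.853774|) = 6.2308 degrees (acute angle)

6.2308 degrees


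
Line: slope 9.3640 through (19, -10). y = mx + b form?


y + 10 = 9.3640(x - 19)
y = 9.3640x - 10 - 9.3640*19
y = 9.3640x - 187.9160

y = 9.3640x - 187.9160


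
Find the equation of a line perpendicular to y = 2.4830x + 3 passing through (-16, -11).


Perpendicular slope = -1/m1 = -1/2.4830 = -0.4027
b2 = y0 - m2*x0 = -11 - 16/2.4830 = -11 - 6.4438 = -17.4438

y = -0.4027x - 17.4438


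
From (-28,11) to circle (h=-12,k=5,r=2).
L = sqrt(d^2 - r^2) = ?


d = sqrt((-28+ 12)^2 + (11-5)^2) = sqrt(256+36) = 17.0880
L = sqrt(292.0000 - 4) = sqrt(288.0000) = 16.9706

16.9706


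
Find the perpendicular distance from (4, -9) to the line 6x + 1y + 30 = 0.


|6*4 + 1*(-9) + 30| = |45| = 45
sqrt(36 + 1) = sqrt(37) = 6.0828
d = 45/sqrt(37) = 7.3980

7.3980


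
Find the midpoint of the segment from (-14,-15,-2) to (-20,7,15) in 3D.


Mx = (-14- 20)/2 = -17.0000
My = (-15+7)/2 = -4.0000
Mz = (-2+15)/2 = 6.5000

M = (-17.0000, -4.0000, 6.5000)


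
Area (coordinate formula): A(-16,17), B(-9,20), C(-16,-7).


-16*(20+ 7) = -432
-9*(-7-17) = 216
-16*(17-20) = 48
sum = -168
Area = |-168|/2 = 84.0000

84.0000 sq units


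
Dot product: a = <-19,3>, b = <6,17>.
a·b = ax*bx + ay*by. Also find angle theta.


a·b = -19*6 + 3*17 = -114 + 51 = -63
|a| = sqrt(361+9) = 19.2354
|b| = sqrt(36+289) = 18.0278
cos(theta) = -63/(sqrt(370)*sqrt(325)) = -63/sqrt(120250) = -0.181676
theta = arccos(-63/sqrt(120250)) = 100.4674 degrees

a·b = -63, theta = 100.4674 deg
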